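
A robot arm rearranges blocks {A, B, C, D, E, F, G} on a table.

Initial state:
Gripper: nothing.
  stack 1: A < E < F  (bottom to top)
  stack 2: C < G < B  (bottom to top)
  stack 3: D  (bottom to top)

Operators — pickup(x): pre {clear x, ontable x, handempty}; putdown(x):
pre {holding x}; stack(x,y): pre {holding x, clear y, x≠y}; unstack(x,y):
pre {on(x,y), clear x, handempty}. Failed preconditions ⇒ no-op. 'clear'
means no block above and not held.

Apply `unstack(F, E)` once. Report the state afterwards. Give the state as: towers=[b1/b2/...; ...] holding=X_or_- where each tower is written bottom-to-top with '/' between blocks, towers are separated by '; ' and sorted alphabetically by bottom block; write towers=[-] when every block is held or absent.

before: towers=[A/E/F; C/G/B; D] holding=-
pre[unstack(F, E)]: on(F,E) yes, clear(F) yes, handempty yes
all met → apply unstack(F, E)
after:  towers=[A/E; C/G/B; D] holding=F

towers=[A/E; C/G/B; D] holding=F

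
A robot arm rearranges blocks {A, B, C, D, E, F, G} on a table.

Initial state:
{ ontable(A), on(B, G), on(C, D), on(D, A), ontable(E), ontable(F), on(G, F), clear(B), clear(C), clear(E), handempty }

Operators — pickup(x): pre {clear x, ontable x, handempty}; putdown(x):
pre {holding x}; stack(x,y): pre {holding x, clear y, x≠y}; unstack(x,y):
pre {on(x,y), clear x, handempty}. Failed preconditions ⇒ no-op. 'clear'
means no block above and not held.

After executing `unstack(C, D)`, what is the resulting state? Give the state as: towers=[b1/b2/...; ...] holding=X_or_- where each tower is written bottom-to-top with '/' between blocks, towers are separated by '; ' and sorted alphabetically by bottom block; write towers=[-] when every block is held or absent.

towers=[A/D; E; F/G/B] holding=C

before: towers=[A/D/C; E; F/G/B] holding=-
pre[unstack(C, D)]: on(C,D) ok, clear(C) ok, handempty ok
all met → apply unstack(C, D)
after:  towers=[A/D; E; F/G/B] holding=C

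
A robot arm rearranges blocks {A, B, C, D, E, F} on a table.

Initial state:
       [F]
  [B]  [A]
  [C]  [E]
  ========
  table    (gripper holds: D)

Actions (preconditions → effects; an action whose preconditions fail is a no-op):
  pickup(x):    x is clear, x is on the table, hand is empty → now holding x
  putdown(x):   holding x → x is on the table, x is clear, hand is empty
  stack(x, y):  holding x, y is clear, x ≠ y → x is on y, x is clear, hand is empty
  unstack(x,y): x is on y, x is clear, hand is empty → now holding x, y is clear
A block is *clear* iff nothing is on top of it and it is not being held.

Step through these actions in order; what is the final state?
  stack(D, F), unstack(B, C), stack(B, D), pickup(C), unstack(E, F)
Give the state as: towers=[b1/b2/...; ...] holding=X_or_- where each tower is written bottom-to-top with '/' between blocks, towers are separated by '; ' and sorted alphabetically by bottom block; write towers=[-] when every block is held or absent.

towers=[E/A/F/D/B] holding=C

step 1 (stack(D, F)): towers=[C/B; E/A/F/D] holding=-
step 2 (unstack(B, C)): towers=[C; E/A/F/D] holding=B
step 3 (stack(B, D)): towers=[C; E/A/F/D/B] holding=-
step 4 (pickup(C)): towers=[E/A/F/D/B] holding=C
step 5 (unstack(E, F)) [no-op]: towers=[E/A/F/D/B] holding=C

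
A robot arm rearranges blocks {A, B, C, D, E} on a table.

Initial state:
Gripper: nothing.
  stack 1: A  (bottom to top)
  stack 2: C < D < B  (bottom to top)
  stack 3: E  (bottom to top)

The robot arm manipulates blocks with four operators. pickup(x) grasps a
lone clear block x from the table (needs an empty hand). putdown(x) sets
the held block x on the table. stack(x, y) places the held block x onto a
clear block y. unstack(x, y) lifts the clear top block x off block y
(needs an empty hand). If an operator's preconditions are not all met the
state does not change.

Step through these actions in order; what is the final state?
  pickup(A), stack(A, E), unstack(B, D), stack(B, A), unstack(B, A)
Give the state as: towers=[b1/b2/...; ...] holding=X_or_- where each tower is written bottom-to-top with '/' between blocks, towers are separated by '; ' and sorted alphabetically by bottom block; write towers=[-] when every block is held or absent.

towers=[C/D; E/A] holding=B

step 1 (pickup(A)): towers=[C/D/B; E] holding=A
step 2 (stack(A, E)): towers=[C/D/B; E/A] holding=-
step 3 (unstack(B, D)): towers=[C/D; E/A] holding=B
step 4 (stack(B, A)): towers=[C/D; E/A/B] holding=-
step 5 (unstack(B, A)): towers=[C/D; E/A] holding=B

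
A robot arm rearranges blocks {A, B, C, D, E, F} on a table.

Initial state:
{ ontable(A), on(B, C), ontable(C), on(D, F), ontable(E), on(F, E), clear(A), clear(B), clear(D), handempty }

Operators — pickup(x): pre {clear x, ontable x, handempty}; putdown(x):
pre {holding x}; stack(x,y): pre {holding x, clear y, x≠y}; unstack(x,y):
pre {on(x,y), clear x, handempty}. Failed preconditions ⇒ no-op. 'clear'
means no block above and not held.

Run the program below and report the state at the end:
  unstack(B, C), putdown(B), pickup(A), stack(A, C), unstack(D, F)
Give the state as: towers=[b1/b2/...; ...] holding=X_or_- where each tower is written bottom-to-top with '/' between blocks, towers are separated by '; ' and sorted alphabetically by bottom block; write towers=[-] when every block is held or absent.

step 1 (unstack(B, C)): towers=[A; C; E/F/D] holding=B
step 2 (putdown(B)): towers=[A; B; C; E/F/D] holding=-
step 3 (pickup(A)): towers=[B; C; E/F/D] holding=A
step 4 (stack(A, C)): towers=[B; C/A; E/F/D] holding=-
step 5 (unstack(D, F)): towers=[B; C/A; E/F] holding=D

towers=[B; C/A; E/F] holding=D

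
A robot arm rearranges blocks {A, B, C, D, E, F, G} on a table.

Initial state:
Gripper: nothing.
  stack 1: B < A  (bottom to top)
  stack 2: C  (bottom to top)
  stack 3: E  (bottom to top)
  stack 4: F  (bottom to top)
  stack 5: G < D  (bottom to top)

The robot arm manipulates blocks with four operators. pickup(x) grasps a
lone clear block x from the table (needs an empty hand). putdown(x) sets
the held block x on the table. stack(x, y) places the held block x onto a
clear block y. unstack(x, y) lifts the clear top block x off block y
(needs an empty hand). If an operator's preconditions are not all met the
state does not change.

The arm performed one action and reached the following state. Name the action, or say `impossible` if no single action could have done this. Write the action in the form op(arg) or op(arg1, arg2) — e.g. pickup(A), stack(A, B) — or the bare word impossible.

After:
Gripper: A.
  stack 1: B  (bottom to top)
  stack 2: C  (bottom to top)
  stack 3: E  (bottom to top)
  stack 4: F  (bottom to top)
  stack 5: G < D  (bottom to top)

target: towers=[B; C; E; F; G/D] holding=A
         pickup(F) → towers=[B/A; C; E; G/D] holding=F
     unstack(D, G) → towers=[B/A; C; E; F; G] holding=D
     unstack(A, B) → towers=[B; C; E; F; G/D] holding=A  ← match
         pickup(E) → towers=[B/A; C; F; G/D] holding=E
         pickup(C) → towers=[B/A; E; F; G/D] holding=C

unstack(A, B)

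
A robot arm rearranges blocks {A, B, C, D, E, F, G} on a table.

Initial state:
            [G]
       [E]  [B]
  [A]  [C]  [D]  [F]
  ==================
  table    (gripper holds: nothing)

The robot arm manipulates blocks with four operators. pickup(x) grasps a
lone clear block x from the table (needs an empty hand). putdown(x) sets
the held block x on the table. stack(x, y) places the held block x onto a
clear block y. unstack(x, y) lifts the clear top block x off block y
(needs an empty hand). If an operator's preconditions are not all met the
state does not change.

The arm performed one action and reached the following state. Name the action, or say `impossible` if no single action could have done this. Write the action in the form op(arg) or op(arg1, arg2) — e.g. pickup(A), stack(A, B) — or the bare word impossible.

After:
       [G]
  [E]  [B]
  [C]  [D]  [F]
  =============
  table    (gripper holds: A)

target: towers=[C/E; D/B/G; F] holding=A
         pickup(F) → towers=[A; C/E; D/B/G] holding=F
     unstack(G, B) → towers=[A; C/E; D/B; F] holding=G
         pickup(A) → towers=[C/E; D/B/G; F] holding=A  ← match
     unstack(E, C) → towers=[A; C; D/B/G; F] holding=E

pickup(A)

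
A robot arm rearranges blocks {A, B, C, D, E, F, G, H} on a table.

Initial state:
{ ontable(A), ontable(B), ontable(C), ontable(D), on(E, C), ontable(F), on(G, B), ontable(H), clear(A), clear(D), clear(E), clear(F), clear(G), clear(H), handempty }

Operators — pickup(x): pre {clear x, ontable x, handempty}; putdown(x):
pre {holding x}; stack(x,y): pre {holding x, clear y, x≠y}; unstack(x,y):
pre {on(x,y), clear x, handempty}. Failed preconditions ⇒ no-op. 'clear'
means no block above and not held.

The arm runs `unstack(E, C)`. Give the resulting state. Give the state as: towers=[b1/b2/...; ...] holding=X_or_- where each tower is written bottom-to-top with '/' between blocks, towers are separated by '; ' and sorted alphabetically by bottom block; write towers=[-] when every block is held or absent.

before: towers=[A; B/G; C/E; D; F; H] holding=-
pre[unstack(E, C)]: on(E,C) ✓, clear(E) ✓, handempty ✓
all met → apply unstack(E, C)
after:  towers=[A; B/G; C; D; F; H] holding=E

towers=[A; B/G; C; D; F; H] holding=E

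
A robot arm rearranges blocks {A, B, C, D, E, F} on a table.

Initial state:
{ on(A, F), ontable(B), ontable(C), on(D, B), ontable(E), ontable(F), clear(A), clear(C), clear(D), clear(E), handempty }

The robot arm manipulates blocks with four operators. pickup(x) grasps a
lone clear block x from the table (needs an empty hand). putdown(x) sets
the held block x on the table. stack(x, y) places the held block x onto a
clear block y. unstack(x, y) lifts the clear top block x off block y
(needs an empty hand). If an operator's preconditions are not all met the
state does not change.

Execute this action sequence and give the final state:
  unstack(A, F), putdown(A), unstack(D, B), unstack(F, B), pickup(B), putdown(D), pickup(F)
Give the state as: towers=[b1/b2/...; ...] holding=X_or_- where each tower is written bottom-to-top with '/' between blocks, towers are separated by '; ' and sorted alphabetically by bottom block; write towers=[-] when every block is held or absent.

step 1 (unstack(A, F)): towers=[B/D; C; E; F] holding=A
step 2 (putdown(A)): towers=[A; B/D; C; E; F] holding=-
step 3 (unstack(D, B)): towers=[A; B; C; E; F] holding=D
step 4 (unstack(F, B)) [no-op]: towers=[A; B; C; E; F] holding=D
step 5 (pickup(B)) [no-op]: towers=[A; B; C; E; F] holding=D
step 6 (putdown(D)): towers=[A; B; C; D; E; F] holding=-
step 7 (pickup(F)): towers=[A; B; C; D; E] holding=F

towers=[A; B; C; D; E] holding=F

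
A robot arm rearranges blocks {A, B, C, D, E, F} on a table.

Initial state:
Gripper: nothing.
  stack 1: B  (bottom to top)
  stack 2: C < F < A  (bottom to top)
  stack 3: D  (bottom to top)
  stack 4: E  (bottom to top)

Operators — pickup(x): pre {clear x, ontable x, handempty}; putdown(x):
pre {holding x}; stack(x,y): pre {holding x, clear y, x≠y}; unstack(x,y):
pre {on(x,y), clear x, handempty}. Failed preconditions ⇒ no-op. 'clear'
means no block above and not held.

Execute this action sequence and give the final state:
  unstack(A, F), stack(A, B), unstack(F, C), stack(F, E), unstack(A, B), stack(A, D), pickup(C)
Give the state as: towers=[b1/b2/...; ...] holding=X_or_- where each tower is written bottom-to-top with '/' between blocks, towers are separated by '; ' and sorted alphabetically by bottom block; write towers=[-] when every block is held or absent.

towers=[B; D/A; E/F] holding=C

step 1 (unstack(A, F)): towers=[B; C/F; D; E] holding=A
step 2 (stack(A, B)): towers=[B/A; C/F; D; E] holding=-
step 3 (unstack(F, C)): towers=[B/A; C; D; E] holding=F
step 4 (stack(F, E)): towers=[B/A; C; D; E/F] holding=-
step 5 (unstack(A, B)): towers=[B; C; D; E/F] holding=A
step 6 (stack(A, D)): towers=[B; C; D/A; E/F] holding=-
step 7 (pickup(C)): towers=[B; D/A; E/F] holding=C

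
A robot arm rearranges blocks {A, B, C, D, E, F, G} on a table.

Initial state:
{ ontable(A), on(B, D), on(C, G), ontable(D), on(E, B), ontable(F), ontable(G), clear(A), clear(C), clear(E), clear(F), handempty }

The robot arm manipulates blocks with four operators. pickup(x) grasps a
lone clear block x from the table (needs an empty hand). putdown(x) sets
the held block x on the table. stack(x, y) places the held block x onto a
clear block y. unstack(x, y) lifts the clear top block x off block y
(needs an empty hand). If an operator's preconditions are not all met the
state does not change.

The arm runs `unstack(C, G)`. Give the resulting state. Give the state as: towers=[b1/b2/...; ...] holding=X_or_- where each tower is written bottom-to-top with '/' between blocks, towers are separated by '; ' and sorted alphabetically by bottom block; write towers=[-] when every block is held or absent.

towers=[A; D/B/E; F; G] holding=C

before: towers=[A; D/B/E; F; G/C] holding=-
pre[unstack(C, G)]: on(C,G) yes, clear(C) yes, handempty yes
all met → apply unstack(C, G)
after:  towers=[A; D/B/E; F; G] holding=C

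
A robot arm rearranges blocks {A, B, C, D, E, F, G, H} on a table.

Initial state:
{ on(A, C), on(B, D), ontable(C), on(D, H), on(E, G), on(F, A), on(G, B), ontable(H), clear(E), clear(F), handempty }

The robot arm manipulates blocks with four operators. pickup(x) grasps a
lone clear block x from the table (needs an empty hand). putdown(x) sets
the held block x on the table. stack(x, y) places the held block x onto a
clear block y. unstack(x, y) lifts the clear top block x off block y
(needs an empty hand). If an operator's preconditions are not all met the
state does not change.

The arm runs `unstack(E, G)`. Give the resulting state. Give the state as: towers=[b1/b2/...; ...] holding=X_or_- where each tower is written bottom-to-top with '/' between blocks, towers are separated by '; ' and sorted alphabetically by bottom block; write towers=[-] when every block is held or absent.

towers=[C/A/F; H/D/B/G] holding=E

before: towers=[C/A/F; H/D/B/G/E] holding=-
pre[unstack(E, G)]: on(E,G) ✓, clear(E) ✓, handempty ✓
all met → apply unstack(E, G)
after:  towers=[C/A/F; H/D/B/G] holding=E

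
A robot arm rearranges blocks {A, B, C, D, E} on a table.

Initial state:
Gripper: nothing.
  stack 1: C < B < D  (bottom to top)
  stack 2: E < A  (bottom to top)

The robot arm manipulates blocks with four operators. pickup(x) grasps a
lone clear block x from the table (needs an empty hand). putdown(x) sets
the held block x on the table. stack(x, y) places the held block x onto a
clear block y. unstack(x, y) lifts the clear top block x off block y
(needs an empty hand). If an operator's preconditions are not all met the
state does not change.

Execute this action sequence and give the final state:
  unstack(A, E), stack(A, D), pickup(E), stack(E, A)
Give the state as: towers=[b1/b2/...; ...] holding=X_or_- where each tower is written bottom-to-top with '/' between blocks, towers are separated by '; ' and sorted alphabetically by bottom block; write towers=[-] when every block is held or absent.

towers=[C/B/D/A/E] holding=-

step 1 (unstack(A, E)): towers=[C/B/D; E] holding=A
step 2 (stack(A, D)): towers=[C/B/D/A; E] holding=-
step 3 (pickup(E)): towers=[C/B/D/A] holding=E
step 4 (stack(E, A)): towers=[C/B/D/A/E] holding=-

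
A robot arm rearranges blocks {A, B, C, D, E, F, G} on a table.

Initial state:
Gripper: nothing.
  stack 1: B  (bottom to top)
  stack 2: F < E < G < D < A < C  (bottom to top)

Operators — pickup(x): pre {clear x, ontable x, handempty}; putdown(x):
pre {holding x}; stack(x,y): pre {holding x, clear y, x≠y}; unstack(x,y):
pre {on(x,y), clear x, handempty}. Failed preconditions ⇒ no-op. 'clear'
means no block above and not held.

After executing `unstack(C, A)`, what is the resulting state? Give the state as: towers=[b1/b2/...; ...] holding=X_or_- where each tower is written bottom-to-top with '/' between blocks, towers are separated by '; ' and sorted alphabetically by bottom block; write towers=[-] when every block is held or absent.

towers=[B; F/E/G/D/A] holding=C

before: towers=[B; F/E/G/D/A/C] holding=-
pre[unstack(C, A)]: on(C,A) ok, clear(C) ok, handempty ok
all met → apply unstack(C, A)
after:  towers=[B; F/E/G/D/A] holding=C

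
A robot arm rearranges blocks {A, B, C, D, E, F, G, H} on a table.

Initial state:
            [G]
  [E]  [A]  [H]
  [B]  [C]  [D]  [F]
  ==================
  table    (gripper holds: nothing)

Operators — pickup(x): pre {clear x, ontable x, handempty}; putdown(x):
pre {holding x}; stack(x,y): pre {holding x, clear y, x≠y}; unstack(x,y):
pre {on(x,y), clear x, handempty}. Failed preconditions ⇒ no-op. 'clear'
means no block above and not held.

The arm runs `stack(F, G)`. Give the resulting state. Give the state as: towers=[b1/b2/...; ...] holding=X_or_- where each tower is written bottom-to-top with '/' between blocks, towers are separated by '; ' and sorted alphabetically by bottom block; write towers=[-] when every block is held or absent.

towers=[B/E; C/A; D/H/G; F] holding=-

before: towers=[B/E; C/A; D/H/G; F] holding=-
pre[stack(F, G)]: holding(F) fail, clear(G) ok, F≠G ok
holding(F) unmet → stack(F, G) is a no-op
after:  towers=[B/E; C/A; D/H/G; F] holding=-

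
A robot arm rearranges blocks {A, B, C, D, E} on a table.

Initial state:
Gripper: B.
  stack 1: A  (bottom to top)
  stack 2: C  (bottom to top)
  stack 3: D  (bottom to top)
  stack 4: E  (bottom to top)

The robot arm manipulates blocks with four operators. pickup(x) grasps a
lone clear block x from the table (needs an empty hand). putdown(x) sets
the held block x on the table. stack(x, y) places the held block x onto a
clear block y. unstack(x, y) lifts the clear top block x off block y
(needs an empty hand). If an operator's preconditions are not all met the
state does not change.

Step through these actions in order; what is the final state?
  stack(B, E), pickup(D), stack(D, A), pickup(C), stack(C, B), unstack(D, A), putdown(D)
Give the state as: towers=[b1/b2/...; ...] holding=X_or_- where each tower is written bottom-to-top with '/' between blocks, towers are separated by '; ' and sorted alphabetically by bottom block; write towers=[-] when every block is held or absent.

step 1 (stack(B, E)): towers=[A; C; D; E/B] holding=-
step 2 (pickup(D)): towers=[A; C; E/B] holding=D
step 3 (stack(D, A)): towers=[A/D; C; E/B] holding=-
step 4 (pickup(C)): towers=[A/D; E/B] holding=C
step 5 (stack(C, B)): towers=[A/D; E/B/C] holding=-
step 6 (unstack(D, A)): towers=[A; E/B/C] holding=D
step 7 (putdown(D)): towers=[A; D; E/B/C] holding=-

towers=[A; D; E/B/C] holding=-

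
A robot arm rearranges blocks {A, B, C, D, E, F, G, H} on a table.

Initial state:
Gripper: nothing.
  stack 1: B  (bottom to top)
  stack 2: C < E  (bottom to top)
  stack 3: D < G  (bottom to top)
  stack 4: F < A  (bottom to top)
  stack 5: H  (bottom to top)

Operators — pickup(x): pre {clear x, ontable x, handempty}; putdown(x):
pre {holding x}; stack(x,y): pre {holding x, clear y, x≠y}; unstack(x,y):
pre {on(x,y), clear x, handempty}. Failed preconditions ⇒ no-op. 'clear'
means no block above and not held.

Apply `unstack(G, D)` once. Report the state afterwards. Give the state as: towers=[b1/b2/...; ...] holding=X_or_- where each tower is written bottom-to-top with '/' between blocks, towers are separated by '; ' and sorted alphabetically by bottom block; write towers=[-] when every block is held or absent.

towers=[B; C/E; D; F/A; H] holding=G

before: towers=[B; C/E; D/G; F/A; H] holding=-
pre[unstack(G, D)]: on(G,D) ok, clear(G) ok, handempty ok
all met → apply unstack(G, D)
after:  towers=[B; C/E; D; F/A; H] holding=G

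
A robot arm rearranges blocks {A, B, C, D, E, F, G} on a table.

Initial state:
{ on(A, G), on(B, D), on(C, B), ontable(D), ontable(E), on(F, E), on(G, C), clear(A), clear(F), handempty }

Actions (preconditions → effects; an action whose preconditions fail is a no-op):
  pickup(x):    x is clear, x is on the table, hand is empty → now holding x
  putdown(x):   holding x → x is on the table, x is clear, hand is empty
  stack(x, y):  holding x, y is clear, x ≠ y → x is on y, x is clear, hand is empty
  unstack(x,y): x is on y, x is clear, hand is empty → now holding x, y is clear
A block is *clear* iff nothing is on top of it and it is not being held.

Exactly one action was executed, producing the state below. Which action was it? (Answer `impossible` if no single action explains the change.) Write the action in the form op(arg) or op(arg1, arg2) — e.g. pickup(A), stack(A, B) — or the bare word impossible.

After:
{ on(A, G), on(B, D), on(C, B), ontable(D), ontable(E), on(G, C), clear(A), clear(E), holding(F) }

unstack(F, E)

target: towers=[D/B/C/G/A; E] holding=F
     unstack(F, E) → towers=[D/B/C/G/A; E] holding=F  ← match
     unstack(A, G) → towers=[D/B/C/G; E/F] holding=A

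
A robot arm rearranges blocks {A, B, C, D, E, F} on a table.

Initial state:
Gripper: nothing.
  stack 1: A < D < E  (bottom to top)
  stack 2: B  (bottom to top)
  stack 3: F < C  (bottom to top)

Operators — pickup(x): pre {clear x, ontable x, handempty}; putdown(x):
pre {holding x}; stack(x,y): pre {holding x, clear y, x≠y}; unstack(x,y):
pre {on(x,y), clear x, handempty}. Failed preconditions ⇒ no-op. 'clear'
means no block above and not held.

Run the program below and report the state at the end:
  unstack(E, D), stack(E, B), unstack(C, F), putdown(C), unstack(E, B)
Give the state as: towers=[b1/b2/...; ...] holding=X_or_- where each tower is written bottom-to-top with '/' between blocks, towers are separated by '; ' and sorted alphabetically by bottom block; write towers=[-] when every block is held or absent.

step 1 (unstack(E, D)): towers=[A/D; B; F/C] holding=E
step 2 (stack(E, B)): towers=[A/D; B/E; F/C] holding=-
step 3 (unstack(C, F)): towers=[A/D; B/E; F] holding=C
step 4 (putdown(C)): towers=[A/D; B/E; C; F] holding=-
step 5 (unstack(E, B)): towers=[A/D; B; C; F] holding=E

towers=[A/D; B; C; F] holding=E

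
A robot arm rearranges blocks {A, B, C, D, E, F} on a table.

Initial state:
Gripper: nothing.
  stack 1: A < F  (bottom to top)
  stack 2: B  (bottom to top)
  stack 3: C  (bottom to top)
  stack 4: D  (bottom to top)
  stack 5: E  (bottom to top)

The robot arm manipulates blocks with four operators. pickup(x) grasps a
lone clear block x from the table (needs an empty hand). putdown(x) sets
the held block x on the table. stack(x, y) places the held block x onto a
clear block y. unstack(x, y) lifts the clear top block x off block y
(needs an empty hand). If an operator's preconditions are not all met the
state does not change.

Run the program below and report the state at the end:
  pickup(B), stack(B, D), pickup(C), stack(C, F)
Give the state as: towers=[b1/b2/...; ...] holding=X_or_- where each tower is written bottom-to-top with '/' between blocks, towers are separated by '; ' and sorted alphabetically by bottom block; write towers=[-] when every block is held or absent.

step 1 (pickup(B)): towers=[A/F; C; D; E] holding=B
step 2 (stack(B, D)): towers=[A/F; C; D/B; E] holding=-
step 3 (pickup(C)): towers=[A/F; D/B; E] holding=C
step 4 (stack(C, F)): towers=[A/F/C; D/B; E] holding=-

towers=[A/F/C; D/B; E] holding=-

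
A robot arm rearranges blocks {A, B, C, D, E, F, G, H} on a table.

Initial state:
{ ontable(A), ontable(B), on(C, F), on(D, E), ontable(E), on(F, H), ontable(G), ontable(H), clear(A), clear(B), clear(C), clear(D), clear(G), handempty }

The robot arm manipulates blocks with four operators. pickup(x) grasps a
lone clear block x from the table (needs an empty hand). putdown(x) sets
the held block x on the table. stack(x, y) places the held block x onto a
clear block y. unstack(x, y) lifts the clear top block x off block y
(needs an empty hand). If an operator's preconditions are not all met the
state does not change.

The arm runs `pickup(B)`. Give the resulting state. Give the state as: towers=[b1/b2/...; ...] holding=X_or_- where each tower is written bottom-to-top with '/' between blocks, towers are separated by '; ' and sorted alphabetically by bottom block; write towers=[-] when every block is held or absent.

before: towers=[A; B; E/D; G; H/F/C] holding=-
pre[pickup(B)]: clear(B) ok, ontable(B) ok, handempty ok
all met → apply pickup(B)
after:  towers=[A; E/D; G; H/F/C] holding=B

towers=[A; E/D; G; H/F/C] holding=B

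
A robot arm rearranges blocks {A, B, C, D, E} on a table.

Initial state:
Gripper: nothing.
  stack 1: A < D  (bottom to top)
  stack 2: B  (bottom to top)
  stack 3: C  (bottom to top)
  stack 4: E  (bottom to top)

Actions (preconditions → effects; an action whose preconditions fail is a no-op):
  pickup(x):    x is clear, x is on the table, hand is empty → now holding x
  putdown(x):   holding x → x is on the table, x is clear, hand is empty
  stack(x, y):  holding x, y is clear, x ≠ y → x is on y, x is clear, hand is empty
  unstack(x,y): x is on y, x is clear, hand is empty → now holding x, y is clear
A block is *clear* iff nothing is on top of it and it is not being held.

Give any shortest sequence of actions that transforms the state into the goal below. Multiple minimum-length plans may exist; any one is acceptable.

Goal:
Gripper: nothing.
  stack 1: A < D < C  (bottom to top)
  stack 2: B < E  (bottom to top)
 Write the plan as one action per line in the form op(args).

step 1 (pickup(E)): towers=[A/D; B; C] holding=E
step 2 (stack(E, B)): towers=[A/D; B/E; C] holding=-
step 3 (pickup(C)): towers=[A/D; B/E] holding=C
step 4 (stack(C, D)): towers=[A/D/C; B/E] holding=-
goal check: towers=[A/D/C; B/E] holding=- — reached (length 4, optimal by BFS)

pickup(E)
stack(E, B)
pickup(C)
stack(C, D)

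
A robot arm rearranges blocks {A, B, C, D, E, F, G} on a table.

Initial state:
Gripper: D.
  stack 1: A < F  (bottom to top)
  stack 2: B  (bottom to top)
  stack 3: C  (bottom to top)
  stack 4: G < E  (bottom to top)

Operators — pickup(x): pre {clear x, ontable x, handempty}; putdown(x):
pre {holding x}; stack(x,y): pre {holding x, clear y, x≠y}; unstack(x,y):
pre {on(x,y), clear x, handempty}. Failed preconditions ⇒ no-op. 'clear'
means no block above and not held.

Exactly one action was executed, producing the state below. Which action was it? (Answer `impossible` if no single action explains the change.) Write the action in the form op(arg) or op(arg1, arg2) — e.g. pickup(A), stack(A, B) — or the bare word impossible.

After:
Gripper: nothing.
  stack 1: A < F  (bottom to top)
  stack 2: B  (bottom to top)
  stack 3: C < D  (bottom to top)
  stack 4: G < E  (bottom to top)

stack(D, C)

target: towers=[A/F; B; C/D; G/E] holding=-
        putdown(D) → towers=[A/F; B; C; D; G/E] holding=-
       stack(D, B) → towers=[A/F; B/D; C; G/E] holding=-
       stack(D, F) → towers=[A/F/D; B; C; G/E] holding=-
       stack(D, E) → towers=[A/F; B; C; G/E/D] holding=-
       stack(D, C) → towers=[A/F; B; C/D; G/E] holding=-  ← match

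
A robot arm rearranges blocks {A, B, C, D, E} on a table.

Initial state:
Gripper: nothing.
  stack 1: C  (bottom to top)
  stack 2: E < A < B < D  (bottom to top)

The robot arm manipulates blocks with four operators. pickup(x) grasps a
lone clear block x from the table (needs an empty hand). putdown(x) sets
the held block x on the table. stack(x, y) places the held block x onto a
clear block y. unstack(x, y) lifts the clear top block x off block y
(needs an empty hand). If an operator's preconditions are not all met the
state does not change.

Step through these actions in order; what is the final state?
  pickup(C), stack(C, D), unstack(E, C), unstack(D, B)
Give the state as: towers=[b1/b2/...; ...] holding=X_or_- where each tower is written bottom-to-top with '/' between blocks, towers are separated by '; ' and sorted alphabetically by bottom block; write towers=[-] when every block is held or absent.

towers=[E/A/B/D/C] holding=-

step 1 (pickup(C)): towers=[E/A/B/D] holding=C
step 2 (stack(C, D)): towers=[E/A/B/D/C] holding=-
step 3 (unstack(E, C)) [no-op]: towers=[E/A/B/D/C] holding=-
step 4 (unstack(D, B)) [no-op]: towers=[E/A/B/D/C] holding=-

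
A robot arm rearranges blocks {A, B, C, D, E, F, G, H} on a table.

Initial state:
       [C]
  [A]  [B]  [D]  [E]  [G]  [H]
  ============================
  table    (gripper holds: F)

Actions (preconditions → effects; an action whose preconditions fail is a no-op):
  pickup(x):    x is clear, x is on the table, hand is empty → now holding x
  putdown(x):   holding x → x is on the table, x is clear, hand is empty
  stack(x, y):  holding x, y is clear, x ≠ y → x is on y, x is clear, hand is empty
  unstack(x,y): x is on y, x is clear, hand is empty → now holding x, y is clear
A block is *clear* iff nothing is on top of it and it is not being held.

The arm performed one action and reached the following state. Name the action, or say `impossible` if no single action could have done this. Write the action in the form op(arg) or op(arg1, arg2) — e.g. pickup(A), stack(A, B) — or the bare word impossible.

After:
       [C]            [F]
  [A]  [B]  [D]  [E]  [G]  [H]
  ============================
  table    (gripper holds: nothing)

target: towers=[A; B/C; D; E; G/F; H] holding=-
        putdown(F) → towers=[A; B/C; D; E; F; G; H] holding=-
       stack(F, G) → towers=[A; B/C; D; E; G/F; H] holding=-  ← match
       stack(F, A) → towers=[A/F; B/C; D; E; G; H] holding=-
       stack(F, E) → towers=[A; B/C; D; E/F; G; H] holding=-
       stack(F, H) → towers=[A; B/C; D; E; G; H/F] holding=-
       stack(F, D) → towers=[A; B/C; D/F; E; G; H] holding=-
       stack(F, C) → towers=[A; B/C/F; D; E; G; H] holding=-

stack(F, G)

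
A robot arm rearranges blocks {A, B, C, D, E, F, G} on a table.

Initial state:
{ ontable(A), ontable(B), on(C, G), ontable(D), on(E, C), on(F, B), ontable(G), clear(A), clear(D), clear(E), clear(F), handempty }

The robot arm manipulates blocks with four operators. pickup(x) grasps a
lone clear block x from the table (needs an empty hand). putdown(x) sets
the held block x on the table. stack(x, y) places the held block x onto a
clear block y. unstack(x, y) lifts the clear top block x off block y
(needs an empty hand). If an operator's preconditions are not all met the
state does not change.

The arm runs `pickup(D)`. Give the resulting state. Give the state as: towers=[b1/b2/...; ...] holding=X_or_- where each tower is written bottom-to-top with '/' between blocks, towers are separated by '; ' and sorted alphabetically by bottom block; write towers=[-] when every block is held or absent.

before: towers=[A; B/F; D; G/C/E] holding=-
pre[pickup(D)]: clear(D) yes, ontable(D) yes, handempty yes
all met → apply pickup(D)
after:  towers=[A; B/F; G/C/E] holding=D

towers=[A; B/F; G/C/E] holding=D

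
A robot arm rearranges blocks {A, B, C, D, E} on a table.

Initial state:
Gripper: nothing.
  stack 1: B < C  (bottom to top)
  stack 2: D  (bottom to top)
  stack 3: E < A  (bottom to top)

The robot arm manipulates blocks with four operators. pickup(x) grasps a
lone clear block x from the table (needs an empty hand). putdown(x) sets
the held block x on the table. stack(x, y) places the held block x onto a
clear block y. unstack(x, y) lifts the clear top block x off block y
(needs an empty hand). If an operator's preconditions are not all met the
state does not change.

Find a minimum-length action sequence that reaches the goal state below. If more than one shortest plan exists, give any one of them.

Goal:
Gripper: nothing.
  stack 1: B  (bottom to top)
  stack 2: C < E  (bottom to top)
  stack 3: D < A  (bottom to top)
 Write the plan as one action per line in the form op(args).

step 1 (unstack(A, E)): towers=[B/C; D; E] holding=A
step 2 (stack(A, D)): towers=[B/C; D/A; E] holding=-
step 3 (unstack(C, B)): towers=[B; D/A; E] holding=C
step 4 (putdown(C)): towers=[B; C; D/A; E] holding=-
step 5 (pickup(E)): towers=[B; C; D/A] holding=E
step 6 (stack(E, C)): towers=[B; C/E; D/A] holding=-
goal check: towers=[B; C/E; D/A] holding=- — reached (length 6, optimal by BFS)

unstack(A, E)
stack(A, D)
unstack(C, B)
putdown(C)
pickup(E)
stack(E, C)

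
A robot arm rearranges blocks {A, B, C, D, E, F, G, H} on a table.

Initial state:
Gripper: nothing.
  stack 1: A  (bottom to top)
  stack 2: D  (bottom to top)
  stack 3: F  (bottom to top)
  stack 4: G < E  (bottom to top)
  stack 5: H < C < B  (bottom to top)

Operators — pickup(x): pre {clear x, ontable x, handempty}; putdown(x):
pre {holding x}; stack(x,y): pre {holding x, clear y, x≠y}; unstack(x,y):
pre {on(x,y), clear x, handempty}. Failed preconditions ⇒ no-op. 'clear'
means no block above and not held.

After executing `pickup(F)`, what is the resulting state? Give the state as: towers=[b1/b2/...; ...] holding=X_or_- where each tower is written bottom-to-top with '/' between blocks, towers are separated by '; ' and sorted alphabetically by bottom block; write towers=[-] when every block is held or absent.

towers=[A; D; G/E; H/C/B] holding=F

before: towers=[A; D; F; G/E; H/C/B] holding=-
pre[pickup(F)]: clear(F) ok, ontable(F) ok, handempty ok
all met → apply pickup(F)
after:  towers=[A; D; G/E; H/C/B] holding=F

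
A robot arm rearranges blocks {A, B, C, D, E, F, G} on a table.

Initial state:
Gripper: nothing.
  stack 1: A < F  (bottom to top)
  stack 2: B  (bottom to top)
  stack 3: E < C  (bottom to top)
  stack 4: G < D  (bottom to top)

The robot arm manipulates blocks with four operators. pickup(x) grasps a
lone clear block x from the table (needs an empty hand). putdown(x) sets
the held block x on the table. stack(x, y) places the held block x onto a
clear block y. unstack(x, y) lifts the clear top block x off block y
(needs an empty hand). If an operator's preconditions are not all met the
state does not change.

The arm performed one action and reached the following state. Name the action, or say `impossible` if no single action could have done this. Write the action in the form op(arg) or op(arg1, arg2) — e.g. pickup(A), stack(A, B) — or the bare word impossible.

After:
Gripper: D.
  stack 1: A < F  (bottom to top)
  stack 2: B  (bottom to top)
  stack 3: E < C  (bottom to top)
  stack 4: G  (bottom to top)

target: towers=[A/F; B; E/C; G] holding=D
         pickup(B) → towers=[A/F; E/C; G/D] holding=B
     unstack(F, A) → towers=[A; B; E/C; G/D] holding=F
     unstack(D, G) → towers=[A/F; B; E/C; G] holding=D  ← match
     unstack(C, E) → towers=[A/F; B; E; G/D] holding=C

unstack(D, G)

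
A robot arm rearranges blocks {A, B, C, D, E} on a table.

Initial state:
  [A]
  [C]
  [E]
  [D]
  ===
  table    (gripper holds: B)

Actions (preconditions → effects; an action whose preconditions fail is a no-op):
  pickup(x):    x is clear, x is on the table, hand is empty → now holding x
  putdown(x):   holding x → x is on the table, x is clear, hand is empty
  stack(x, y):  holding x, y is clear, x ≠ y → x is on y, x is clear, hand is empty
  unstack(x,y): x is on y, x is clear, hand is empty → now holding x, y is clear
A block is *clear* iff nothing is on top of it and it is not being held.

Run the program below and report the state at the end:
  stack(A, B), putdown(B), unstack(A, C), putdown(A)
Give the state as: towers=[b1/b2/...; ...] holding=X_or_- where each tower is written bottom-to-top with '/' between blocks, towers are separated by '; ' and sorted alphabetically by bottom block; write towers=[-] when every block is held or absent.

towers=[A; B; D/E/C] holding=-

step 1 (stack(A, B)) [no-op]: towers=[D/E/C/A] holding=B
step 2 (putdown(B)): towers=[B; D/E/C/A] holding=-
step 3 (unstack(A, C)): towers=[B; D/E/C] holding=A
step 4 (putdown(A)): towers=[A; B; D/E/C] holding=-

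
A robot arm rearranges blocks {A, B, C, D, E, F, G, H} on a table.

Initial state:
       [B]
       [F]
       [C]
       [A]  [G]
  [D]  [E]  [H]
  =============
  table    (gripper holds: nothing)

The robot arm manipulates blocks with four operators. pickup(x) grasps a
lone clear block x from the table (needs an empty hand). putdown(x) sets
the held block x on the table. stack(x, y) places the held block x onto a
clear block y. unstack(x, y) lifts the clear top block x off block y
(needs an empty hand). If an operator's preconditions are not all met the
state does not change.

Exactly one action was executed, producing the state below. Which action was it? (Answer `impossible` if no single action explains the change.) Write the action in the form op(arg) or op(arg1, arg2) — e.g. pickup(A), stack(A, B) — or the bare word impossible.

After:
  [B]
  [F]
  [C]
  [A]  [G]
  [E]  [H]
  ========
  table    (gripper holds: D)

target: towers=[E/A/C/F/B; H/G] holding=D
     unstack(G, H) → towers=[D; E/A/C/F/B; H] holding=G
     unstack(B, F) → towers=[D; E/A/C/F; H/G] holding=B
         pickup(D) → towers=[E/A/C/F/B; H/G] holding=D  ← match

pickup(D)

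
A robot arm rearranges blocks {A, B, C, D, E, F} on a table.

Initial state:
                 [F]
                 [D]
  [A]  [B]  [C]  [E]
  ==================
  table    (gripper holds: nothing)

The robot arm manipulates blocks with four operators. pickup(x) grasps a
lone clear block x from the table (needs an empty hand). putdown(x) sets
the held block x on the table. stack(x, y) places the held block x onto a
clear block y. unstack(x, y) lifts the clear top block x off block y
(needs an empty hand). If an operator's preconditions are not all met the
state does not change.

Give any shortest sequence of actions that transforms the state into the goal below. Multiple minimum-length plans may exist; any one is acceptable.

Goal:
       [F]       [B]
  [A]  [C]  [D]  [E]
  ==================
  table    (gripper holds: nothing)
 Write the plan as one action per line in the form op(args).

unstack(F, D)
stack(F, C)
unstack(D, E)
putdown(D)
pickup(B)
stack(B, E)

step 1 (unstack(F, D)): towers=[A; B; C; E/D] holding=F
step 2 (stack(F, C)): towers=[A; B; C/F; E/D] holding=-
step 3 (unstack(D, E)): towers=[A; B; C/F; E] holding=D
step 4 (putdown(D)): towers=[A; B; C/F; D; E] holding=-
step 5 (pickup(B)): towers=[A; C/F; D; E] holding=B
step 6 (stack(B, E)): towers=[A; C/F; D; E/B] holding=-
goal check: towers=[A; C/F; D; E/B] holding=- — reached (length 6, optimal by BFS)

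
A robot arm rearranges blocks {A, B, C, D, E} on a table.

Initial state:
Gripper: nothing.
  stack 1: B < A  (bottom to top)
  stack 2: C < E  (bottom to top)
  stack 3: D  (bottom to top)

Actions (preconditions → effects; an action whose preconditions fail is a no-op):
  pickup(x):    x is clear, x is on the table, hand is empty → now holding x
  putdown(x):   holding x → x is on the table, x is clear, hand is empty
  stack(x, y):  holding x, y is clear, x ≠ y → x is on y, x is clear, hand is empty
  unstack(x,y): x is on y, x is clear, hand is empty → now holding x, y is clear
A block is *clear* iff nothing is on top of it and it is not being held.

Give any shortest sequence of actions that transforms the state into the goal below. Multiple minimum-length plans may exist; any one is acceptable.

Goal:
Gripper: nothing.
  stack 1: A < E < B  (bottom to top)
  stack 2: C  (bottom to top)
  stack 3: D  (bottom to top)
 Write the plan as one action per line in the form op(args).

unstack(A, B)
putdown(A)
unstack(E, C)
stack(E, A)
pickup(B)
stack(B, E)

step 1 (unstack(A, B)): towers=[B; C/E; D] holding=A
step 2 (putdown(A)): towers=[A; B; C/E; D] holding=-
step 3 (unstack(E, C)): towers=[A; B; C; D] holding=E
step 4 (stack(E, A)): towers=[A/E; B; C; D] holding=-
step 5 (pickup(B)): towers=[A/E; C; D] holding=B
step 6 (stack(B, E)): towers=[A/E/B; C; D] holding=-
goal check: towers=[A/E/B; C; D] holding=- — reached (length 6, optimal by BFS)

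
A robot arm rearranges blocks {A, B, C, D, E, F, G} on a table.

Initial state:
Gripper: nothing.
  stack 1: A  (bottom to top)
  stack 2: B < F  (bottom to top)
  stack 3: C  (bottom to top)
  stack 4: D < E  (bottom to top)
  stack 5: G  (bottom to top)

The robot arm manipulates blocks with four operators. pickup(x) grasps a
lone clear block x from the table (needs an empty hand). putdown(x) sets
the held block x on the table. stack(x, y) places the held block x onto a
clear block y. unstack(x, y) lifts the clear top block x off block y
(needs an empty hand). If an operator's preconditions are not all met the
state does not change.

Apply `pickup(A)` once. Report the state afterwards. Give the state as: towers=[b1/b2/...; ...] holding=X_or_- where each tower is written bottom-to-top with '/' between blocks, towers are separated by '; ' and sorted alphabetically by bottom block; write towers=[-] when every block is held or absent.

towers=[B/F; C; D/E; G] holding=A

before: towers=[A; B/F; C; D/E; G] holding=-
pre[pickup(A)]: clear(A) yes, ontable(A) yes, handempty yes
all met → apply pickup(A)
after:  towers=[B/F; C; D/E; G] holding=A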